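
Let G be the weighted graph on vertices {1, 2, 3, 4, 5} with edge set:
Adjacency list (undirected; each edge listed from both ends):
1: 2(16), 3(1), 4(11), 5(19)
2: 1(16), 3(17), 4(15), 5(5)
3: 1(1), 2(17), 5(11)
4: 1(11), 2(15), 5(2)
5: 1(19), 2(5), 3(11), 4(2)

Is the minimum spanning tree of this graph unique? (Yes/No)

Kruskal: consider edges lightest-first.
1–3 (1): add. Components now {1,3} {2} {4} {5}
4–5 (2): add. Components now {1,3} {2} {4,5}
2–5 (5): add. Components now {1,3} {2,4,5}
1–4 (11): add. Components now {1,2,3,4,5}
Non-tree edge 3–5 has weight 11, equal to the heaviest edge on its tree cycle — swapping gives another MST of the same weight. Not unique.

No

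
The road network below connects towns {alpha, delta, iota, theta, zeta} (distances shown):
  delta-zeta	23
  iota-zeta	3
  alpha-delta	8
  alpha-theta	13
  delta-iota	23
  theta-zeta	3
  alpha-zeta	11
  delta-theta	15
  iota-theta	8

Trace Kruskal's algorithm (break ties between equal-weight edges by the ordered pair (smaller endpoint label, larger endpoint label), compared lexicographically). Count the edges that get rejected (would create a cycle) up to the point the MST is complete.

1

Kruskal: consider edges lightest-first.
iota-zeta (3): add — endpoints in different components.
theta-zeta (3): add — endpoints in different components.
alpha-delta (8): add — endpoints in different components.
iota-theta (8): skip — iota and theta already connected.
alpha-zeta (11): add — endpoints in different components.
Edges rejected before the tree was complete: 1.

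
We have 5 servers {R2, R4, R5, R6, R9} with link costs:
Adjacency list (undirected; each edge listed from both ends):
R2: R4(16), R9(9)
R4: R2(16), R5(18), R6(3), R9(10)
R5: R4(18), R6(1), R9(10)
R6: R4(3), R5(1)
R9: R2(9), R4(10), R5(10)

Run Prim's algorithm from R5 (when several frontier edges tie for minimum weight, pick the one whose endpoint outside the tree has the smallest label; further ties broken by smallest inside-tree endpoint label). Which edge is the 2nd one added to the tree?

R4-R6

Grow the tree from R5 using Prim:
Step 1: frontier [R5 R6 1, R5 R9 10, R4 R5 18] → take R5 R6 (1); add R6.
Step 2: frontier [R5 R9 10, R4 R5 18, R4 R6 3] → take R4 R6 (3); add R4.
Step 3: frontier [R4 R9 10, R2 R4 16, R5 R9 10] → take R4 R9 (10); add R9.
Step 4: frontier [R2 R4 16, R2 R9 9] → take R2 R9 (9); add R2.
The 2nd edge added is R4 R6.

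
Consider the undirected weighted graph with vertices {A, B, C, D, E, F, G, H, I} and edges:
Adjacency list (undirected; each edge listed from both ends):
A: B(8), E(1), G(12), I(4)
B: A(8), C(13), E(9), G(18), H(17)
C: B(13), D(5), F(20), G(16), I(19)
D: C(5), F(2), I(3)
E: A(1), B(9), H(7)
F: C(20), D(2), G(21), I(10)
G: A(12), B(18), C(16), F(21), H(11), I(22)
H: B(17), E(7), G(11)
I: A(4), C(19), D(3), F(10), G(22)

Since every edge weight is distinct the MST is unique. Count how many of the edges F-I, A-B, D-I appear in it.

Kruskal's algorithm — process edges by increasing weight (ties by edge label):
A-E (1): add — endpoints in different components.
D-F (2): add — endpoints in different components.
D-I (3): add — endpoints in different components.
A-I (4): add — endpoints in different components.
C-D (5): add — endpoints in different components.
E-H (7): add — endpoints in different components.
A-B (8): add — endpoints in different components.
B-E (9): skip — B and E already connected.
F-I (10): skip — F and I already connected.
G-H (11): add — endpoints in different components.
MST edge set: {A-E, D-F, D-I, A-I, C-D, E-H, A-B, G-H}.
Of the listed edges, {A-B, D-I} are in the MST → 2.

2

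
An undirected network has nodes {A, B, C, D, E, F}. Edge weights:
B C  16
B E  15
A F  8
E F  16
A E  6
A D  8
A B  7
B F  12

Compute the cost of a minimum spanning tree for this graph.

Prim, starting at C.
Step 1: cheapest edge leaving the tree is B C (16); add B.
Step 2: cheapest edge leaving the tree is A B (7); add A.
Step 3: cheapest edge leaving the tree is A E (6); add E.
Step 4: cheapest edge leaving the tree is A D (8); add D.
Step 5: cheapest edge leaving the tree is A F (8); add F.
MST edges: B C, A B, A E, A D, A F; total weight 16+7+6+8+8 = 45.

45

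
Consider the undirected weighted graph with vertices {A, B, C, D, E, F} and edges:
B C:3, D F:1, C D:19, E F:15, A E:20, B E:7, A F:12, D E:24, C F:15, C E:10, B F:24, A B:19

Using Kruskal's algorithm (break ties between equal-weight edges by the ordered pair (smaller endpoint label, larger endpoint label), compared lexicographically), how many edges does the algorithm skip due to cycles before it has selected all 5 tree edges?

1

Sort edges by weight, then run Kruskal:
D F (1): add. Components now {A} {B} {C} {D,F} {E}
B C (3): add. Components now {A} {B,C} {D,F} {E}
B E (7): add. Components now {A} {B,C,E} {D,F}
C E (10): skip — C and E already connected.
A F (12): add. Components now {A,D,F} {B,C,E}
C F (15): add. Components now {A,B,C,D,E,F}
Edges rejected before the tree was complete: 1.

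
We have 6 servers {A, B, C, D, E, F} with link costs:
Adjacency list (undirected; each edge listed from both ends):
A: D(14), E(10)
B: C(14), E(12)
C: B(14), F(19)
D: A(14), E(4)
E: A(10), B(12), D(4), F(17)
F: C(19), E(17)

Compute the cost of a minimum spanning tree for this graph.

57

Prim's algorithm from C:
Step 1: frontier [B-C 14, C-F 19] → take B-C (14); add B.
Step 2: frontier [B-E 12, C-F 19] → take B-E (12); add E.
Step 3: frontier [C-F 19, D-E 4, A-E 10, E-F 17] → take D-E (4); add D.
Step 4: frontier [C-F 19, A-D 14, A-E 10, E-F 17] → take A-E (10); add A.
Step 5: frontier [C-F 19, E-F 17] → take E-F (17); add F.
MST edges: B-C, B-E, D-E, A-E, E-F; total weight 14+12+4+10+17 = 57.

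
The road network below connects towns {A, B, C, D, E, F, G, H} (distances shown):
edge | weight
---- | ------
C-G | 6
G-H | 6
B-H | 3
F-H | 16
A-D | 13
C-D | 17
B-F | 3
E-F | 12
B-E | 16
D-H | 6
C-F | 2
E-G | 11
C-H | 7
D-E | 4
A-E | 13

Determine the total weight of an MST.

Kruskal's algorithm — process edges by increasing weight (ties by edge label):
C-F (2): add — endpoints in different components.
B-F (3): add — endpoints in different components.
B-H (3): add — endpoints in different components.
D-E (4): add — endpoints in different components.
C-G (6): add — endpoints in different components.
D-H (6): add — endpoints in different components.
G-H (6): skip — G and H already connected.
C-H (7): skip — C and H already connected.
E-G (11): skip — E and G already connected.
E-F (12): skip — E and F already connected.
A-D (13): add — endpoints in different components.
MST edges: C-F, B-F, B-H, D-E, C-G, D-H, A-D; total weight 2+3+3+4+6+6+13 = 37.

37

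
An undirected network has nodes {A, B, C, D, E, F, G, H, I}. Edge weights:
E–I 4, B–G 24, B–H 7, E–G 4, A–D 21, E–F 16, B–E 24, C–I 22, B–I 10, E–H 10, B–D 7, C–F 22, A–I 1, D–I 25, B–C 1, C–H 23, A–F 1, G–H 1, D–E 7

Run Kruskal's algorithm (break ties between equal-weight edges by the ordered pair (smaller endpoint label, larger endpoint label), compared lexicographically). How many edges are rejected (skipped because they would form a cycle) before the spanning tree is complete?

Kruskal: consider edges lightest-first.
A–F (1): add — endpoints in different components.
A–I (1): add — endpoints in different components.
B–C (1): add — endpoints in different components.
G–H (1): add — endpoints in different components.
E–G (4): add — endpoints in different components.
E–I (4): add — endpoints in different components.
B–D (7): add — endpoints in different components.
B–H (7): add — endpoints in different components.
Edges rejected before the tree was complete: 0.

0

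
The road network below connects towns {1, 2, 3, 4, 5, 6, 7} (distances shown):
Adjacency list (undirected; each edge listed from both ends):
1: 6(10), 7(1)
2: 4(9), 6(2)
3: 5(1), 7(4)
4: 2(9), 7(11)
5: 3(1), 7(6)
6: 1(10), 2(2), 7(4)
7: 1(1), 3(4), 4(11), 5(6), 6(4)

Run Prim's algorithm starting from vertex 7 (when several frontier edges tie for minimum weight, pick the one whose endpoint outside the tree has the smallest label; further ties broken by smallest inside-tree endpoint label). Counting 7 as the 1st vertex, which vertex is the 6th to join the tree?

Grow the tree from 7 using Prim:
Step 1: cheapest edge leaving the tree is 1–7 (1); add 1.
Step 2: cheapest edge leaving the tree is 3–7 (4); add 3.
Step 3: cheapest edge leaving the tree is 3–5 (1); add 5.
Step 4: cheapest edge leaving the tree is 6–7 (4); add 6.
Step 5: cheapest edge leaving the tree is 2–6 (2); add 2.
Step 6: cheapest edge leaving the tree is 2–4 (9); add 4.
Vertex order: 7, 1, 3, 5, 6, 2, 4. The 6th vertex is 2.

2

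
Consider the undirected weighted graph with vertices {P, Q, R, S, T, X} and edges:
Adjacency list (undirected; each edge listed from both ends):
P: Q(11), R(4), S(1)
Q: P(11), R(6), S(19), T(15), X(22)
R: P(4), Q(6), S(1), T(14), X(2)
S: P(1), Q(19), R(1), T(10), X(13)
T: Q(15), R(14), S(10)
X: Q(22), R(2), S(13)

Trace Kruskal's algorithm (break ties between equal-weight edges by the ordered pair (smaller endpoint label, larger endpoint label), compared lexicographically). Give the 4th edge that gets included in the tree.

Kruskal's algorithm — process edges by increasing weight (ties by edge label):
P–S (1): add — endpoints in different components.
R–S (1): add — endpoints in different components.
R–X (2): add — endpoints in different components.
P–R (4): skip — P and R already connected.
Q–R (6): add — endpoints in different components.
S–T (10): add — endpoints in different components.
The 4th edge added is Q–R.

Q-R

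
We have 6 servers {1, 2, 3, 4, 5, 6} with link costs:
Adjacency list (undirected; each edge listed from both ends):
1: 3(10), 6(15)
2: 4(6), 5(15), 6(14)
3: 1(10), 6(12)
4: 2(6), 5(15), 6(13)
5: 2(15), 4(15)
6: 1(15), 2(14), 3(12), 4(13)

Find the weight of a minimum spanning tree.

56

Sort edges by weight, then run Kruskal:
2–4 (6): add — endpoints in different components.
1–3 (10): add — endpoints in different components.
3–6 (12): add — endpoints in different components.
4–6 (13): add — endpoints in different components.
2–6 (14): skip — 2 and 6 already connected.
1–6 (15): skip — 1 and 6 already connected.
2–5 (15): add — endpoints in different components.
MST edges: 2–4, 1–3, 3–6, 4–6, 2–5; total weight 6+10+12+13+15 = 56.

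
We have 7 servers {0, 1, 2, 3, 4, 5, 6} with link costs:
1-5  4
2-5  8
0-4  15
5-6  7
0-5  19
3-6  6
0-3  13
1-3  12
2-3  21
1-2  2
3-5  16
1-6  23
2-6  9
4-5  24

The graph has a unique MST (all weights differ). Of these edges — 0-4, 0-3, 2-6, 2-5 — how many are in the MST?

2

Kruskal's algorithm — process edges by increasing weight (ties by edge label):
1-2 (2): add — endpoints in different components.
1-5 (4): add — endpoints in different components.
3-6 (6): add — endpoints in different components.
5-6 (7): add — endpoints in different components.
2-5 (8): skip — 2 and 5 already connected.
2-6 (9): skip — 2 and 6 already connected.
1-3 (12): skip — 1 and 3 already connected.
0-3 (13): add — endpoints in different components.
0-4 (15): add — endpoints in different components.
MST edge set: {1-2, 1-5, 3-6, 5-6, 0-3, 0-4}.
Of the listed edges, {0-4, 0-3} are in the MST → 2.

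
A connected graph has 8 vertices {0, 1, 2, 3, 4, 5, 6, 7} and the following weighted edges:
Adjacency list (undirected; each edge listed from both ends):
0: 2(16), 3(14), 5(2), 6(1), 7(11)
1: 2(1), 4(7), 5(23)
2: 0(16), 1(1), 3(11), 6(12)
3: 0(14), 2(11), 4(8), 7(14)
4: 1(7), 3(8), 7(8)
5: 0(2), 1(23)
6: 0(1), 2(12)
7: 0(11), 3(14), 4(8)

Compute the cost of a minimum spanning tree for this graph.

Prim's algorithm from 0:
Step 1: frontier [0 6 1, 0 5 2, 0 7 11, 0 3 14, 0 2 16] → take 0 6 (1); add 6.
Step 2: frontier [0 5 2, 0 7 11, 0 3 14, 0 2 16, 2 6 12] → take 0 5 (2); add 5.
Step 3: frontier [0 7 11, 0 3 14, 0 2 16, 1 5 23, 2 6 12] → take 0 7 (11); add 7.
Step 4: frontier [0 3 14, 0 2 16, 1 5 23, 2 6 12, 4 7 8, 3 7 14] → take 4 7 (8); add 4.
Step 5: frontier [0 3 14, 0 2 16, 1 4 7, 3 4 8, 1 5 23, 2 6 12, 3 7 14] → take 1 4 (7); add 1.
Step 6: frontier [0 3 14, 0 2 16, 1 2 1, 3 4 8, 2 6 12, 3 7 14] → take 1 2 (1); add 2.
Step 7: frontier [0 3 14, 2 3 11, 3 4 8, 3 7 14] → take 3 4 (8); add 3.
MST edges: 0 6, 0 5, 0 7, 4 7, 1 4, 1 2, 3 4; total weight 1+2+11+8+7+1+8 = 38.

38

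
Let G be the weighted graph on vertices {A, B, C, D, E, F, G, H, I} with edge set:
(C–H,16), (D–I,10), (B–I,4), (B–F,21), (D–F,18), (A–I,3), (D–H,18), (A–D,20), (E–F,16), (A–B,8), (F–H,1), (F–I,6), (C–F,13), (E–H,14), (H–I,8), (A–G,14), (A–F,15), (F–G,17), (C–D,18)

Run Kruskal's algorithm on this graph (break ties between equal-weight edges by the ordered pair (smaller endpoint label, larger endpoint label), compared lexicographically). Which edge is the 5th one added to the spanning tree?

Kruskal's algorithm — process edges by increasing weight (ties by edge label):
F–H (1): add — endpoints in different components.
A–I (3): add — endpoints in different components.
B–I (4): add — endpoints in different components.
F–I (6): add — endpoints in different components.
A–B (8): skip — A and B already connected.
H–I (8): skip — H and I already connected.
D–I (10): add — endpoints in different components.
C–F (13): add — endpoints in different components.
A–G (14): add — endpoints in different components.
E–H (14): add — endpoints in different components.
The 5th edge added is D–I.

D-I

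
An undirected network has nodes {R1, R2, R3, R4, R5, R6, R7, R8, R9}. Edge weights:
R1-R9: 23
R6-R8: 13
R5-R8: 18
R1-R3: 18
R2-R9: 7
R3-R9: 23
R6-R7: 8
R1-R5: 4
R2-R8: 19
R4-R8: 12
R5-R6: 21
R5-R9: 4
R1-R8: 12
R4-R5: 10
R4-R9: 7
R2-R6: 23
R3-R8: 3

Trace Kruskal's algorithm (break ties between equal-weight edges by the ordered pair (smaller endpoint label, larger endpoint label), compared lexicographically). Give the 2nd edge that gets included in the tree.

Sort edges by weight, then run Kruskal:
R3-R8 (3): add — endpoints in different components.
R1-R5 (4): add — endpoints in different components.
R5-R9 (4): add — endpoints in different components.
R2-R9 (7): add — endpoints in different components.
R4-R9 (7): add — endpoints in different components.
R6-R7 (8): add — endpoints in different components.
R4-R5 (10): skip — R5 and R4 already connected.
R1-R8 (12): add — endpoints in different components.
R4-R8 (12): skip — R4 and R8 already connected.
R6-R8 (13): add — endpoints in different components.
The 2nd edge added is R1-R5.

R1-R5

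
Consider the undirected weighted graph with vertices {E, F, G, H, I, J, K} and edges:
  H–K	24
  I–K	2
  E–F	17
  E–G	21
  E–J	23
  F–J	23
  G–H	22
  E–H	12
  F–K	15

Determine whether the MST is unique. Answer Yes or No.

No

Kruskal's algorithm — process edges by increasing weight (ties by edge label):
I–K (2): add — endpoints in different components.
E–H (12): add — endpoints in different components.
F–K (15): add — endpoints in different components.
E–F (17): add — endpoints in different components.
E–G (21): add — endpoints in different components.
G–H (22): skip — G and H already connected.
E–J (23): add — endpoints in different components.
Non-tree edge F–J has weight 23, equal to the heaviest edge on its tree cycle — swapping gives another MST of the same weight. Not unique.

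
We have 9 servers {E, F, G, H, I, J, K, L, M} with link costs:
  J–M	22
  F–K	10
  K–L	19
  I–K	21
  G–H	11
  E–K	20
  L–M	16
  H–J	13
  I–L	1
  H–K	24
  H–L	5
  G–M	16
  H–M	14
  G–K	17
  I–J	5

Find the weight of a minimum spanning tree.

83

Prim, starting at G.
Step 1: cheapest edge leaving the tree is G–H (11); add H.
Step 2: cheapest edge leaving the tree is H–L (5); add L.
Step 3: cheapest edge leaving the tree is I–L (1); add I.
Step 4: cheapest edge leaving the tree is I–J (5); add J.
Step 5: cheapest edge leaving the tree is H–M (14); add M.
Step 6: cheapest edge leaving the tree is G–K (17); add K.
Step 7: cheapest edge leaving the tree is F–K (10); add F.
Step 8: cheapest edge leaving the tree is E–K (20); add E.
MST edges: G–H, H–L, I–L, I–J, H–M, G–K, F–K, E–K; total weight 11+5+1+5+14+17+10+20 = 83.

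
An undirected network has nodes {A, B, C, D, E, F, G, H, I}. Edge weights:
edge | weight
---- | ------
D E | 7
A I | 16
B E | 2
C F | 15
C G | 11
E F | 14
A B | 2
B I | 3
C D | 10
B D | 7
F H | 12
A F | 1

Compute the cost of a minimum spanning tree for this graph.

Grow the tree from B using Prim:
Step 1: cheapest edge leaving the tree is A B (2); add A.
Step 2: cheapest edge leaving the tree is A F (1); add F.
Step 3: cheapest edge leaving the tree is B E (2); add E.
Step 4: cheapest edge leaving the tree is B I (3); add I.
Step 5: cheapest edge leaving the tree is B D (7); add D.
Step 6: cheapest edge leaving the tree is C D (10); add C.
Step 7: cheapest edge leaving the tree is C G (11); add G.
Step 8: cheapest edge leaving the tree is F H (12); add H.
MST edges: A B, A F, B E, B I, B D, C D, C G, F H; total weight 2+1+2+3+7+10+11+12 = 48.

48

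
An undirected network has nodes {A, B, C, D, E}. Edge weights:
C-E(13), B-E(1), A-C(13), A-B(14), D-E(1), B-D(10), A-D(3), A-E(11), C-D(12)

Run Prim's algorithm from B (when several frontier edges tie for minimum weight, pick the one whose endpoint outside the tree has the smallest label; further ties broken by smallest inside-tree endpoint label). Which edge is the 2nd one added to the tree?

D-E

Prim, starting at B.
Step 1: frontier [B-E 1, B-D 10, A-B 14] → take B-E (1); add E.
Step 2: frontier [B-D 10, A-B 14, D-E 1, A-E 11, C-E 13] → take D-E (1); add D.
Step 3: frontier [A-B 14, A-D 3, C-D 12, A-E 11, C-E 13] → take A-D (3); add A.
Step 4: frontier [A-C 13, C-D 12, C-E 13] → take C-D (12); add C.
The 2nd edge added is D-E.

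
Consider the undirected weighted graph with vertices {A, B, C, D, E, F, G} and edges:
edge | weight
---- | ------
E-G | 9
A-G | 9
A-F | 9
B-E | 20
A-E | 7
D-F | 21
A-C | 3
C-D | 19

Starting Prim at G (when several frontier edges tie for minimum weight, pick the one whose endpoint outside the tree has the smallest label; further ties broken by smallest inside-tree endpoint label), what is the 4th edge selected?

A-F

Prim, starting at G.
Step 1: frontier [A-G 9, E-G 9] → take A-G (9); add A.
Step 2: frontier [A-C 3, A-E 7, A-F 9, E-G 9] → take A-C (3); add C.
Step 3: frontier [A-E 7, A-F 9, C-D 19, E-G 9] → take A-E (7); add E.
Step 4: frontier [A-F 9, C-D 19, B-E 20] → take A-F (9); add F.
Step 5: frontier [C-D 19, B-E 20, D-F 21] → take C-D (19); add D.
Step 6: frontier [B-E 20] → take B-E (20); add B.
The 4th edge added is A-F.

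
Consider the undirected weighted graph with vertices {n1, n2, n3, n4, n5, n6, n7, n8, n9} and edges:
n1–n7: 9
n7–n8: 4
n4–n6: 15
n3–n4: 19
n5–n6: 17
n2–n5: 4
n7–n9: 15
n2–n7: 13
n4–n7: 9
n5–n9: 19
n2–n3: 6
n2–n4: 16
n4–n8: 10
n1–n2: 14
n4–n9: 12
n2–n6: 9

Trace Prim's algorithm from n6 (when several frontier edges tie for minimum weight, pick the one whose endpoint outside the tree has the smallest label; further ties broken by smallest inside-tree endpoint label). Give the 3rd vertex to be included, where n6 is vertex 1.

Prim's algorithm from n6:
Step 1: cheapest edge leaving the tree is n2–n6 (9); add n2.
Step 2: cheapest edge leaving the tree is n2–n5 (4); add n5.
Step 3: cheapest edge leaving the tree is n2–n3 (6); add n3.
Step 4: cheapest edge leaving the tree is n2–n7 (13); add n7.
Step 5: cheapest edge leaving the tree is n7–n8 (4); add n8.
Step 6: cheapest edge leaving the tree is n1–n7 (9); add n1.
Step 7: cheapest edge leaving the tree is n4–n7 (9); add n4.
Step 8: cheapest edge leaving the tree is n4–n9 (12); add n9.
Vertex order: n6, n2, n5, n3, n7, n8, n1, n4, n9. The 3rd vertex is n5.

n5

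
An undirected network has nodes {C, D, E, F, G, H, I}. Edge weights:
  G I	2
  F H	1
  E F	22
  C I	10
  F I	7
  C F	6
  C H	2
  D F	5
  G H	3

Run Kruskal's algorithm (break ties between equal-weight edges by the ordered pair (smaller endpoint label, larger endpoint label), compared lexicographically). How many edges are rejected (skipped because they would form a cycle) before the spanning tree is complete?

Sort edges by weight, then run Kruskal:
F H (1): add. Components now {C} {D} {E} {F,H} {G} {I}
C H (2): add. Components now {C,F,H} {D} {E} {G} {I}
G I (2): add. Components now {C,F,H} {D} {E} {G,I}
G H (3): add. Components now {C,F,G,H,I} {D} {E}
D F (5): add. Components now {C,D,F,G,H,I} {E}
C F (6): skip — C and F already connected.
F I (7): skip — F and I already connected.
C I (10): skip — C and I already connected.
E F (22): add. Components now {C,D,E,F,G,H,I}
Edges rejected before the tree was complete: 3.

3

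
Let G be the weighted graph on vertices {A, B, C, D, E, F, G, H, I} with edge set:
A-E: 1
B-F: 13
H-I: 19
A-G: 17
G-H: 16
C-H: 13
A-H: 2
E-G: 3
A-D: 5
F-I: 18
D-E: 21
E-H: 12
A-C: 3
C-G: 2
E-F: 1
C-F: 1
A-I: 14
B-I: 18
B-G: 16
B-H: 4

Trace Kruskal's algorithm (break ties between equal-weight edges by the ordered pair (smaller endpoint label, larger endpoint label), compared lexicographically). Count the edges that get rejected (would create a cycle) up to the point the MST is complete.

5

Kruskal: consider edges lightest-first.
A-E (1): add — endpoints in different components.
C-F (1): add — endpoints in different components.
E-F (1): add — endpoints in different components.
A-H (2): add — endpoints in different components.
C-G (2): add — endpoints in different components.
A-C (3): skip — A and C already connected.
E-G (3): skip — E and G already connected.
B-H (4): add — endpoints in different components.
A-D (5): add — endpoints in different components.
E-H (12): skip — E and H already connected.
B-F (13): skip — B and F already connected.
C-H (13): skip — C and H already connected.
A-I (14): add — endpoints in different components.
Edges rejected before the tree was complete: 5.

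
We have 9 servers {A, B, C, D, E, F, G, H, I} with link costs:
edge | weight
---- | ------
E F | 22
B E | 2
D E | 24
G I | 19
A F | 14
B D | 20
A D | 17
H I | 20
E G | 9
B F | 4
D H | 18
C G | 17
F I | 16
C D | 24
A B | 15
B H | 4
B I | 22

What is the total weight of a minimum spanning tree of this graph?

Prim's algorithm from B:
Step 1: cheapest edge leaving the tree is B E (2); add E.
Step 2: cheapest edge leaving the tree is B F (4); add F.
Step 3: cheapest edge leaving the tree is B H (4); add H.
Step 4: cheapest edge leaving the tree is E G (9); add G.
Step 5: cheapest edge leaving the tree is A F (14); add A.
Step 6: cheapest edge leaving the tree is F I (16); add I.
Step 7: cheapest edge leaving the tree is C G (17); add C.
Step 8: cheapest edge leaving the tree is A D (17); add D.
MST edges: B E, B F, B H, E G, A F, F I, C G, A D; total weight 2+4+4+9+14+16+17+17 = 83.

83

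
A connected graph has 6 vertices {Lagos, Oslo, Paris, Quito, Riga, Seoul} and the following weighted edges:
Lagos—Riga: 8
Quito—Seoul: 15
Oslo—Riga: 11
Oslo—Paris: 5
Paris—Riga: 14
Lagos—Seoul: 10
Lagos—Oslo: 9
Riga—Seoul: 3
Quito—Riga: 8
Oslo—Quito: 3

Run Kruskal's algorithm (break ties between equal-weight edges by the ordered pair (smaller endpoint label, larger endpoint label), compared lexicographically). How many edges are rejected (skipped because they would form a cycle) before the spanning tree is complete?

0

Kruskal: consider edges lightest-first.
Oslo—Quito (3): add. Components now {Oslo,Quito} {Seoul} {Lagos} {Riga} {Paris}
Riga—Seoul (3): add. Components now {Oslo,Quito} {Riga,Seoul} {Lagos} {Paris}
Oslo—Paris (5): add. Components now {Oslo,Paris,Quito} {Riga,Seoul} {Lagos}
Lagos—Riga (8): add. Components now {Oslo,Paris,Quito} {Lagos,Riga,Seoul}
Quito—Riga (8): add. Components now {Lagos,Oslo,Paris,Quito,Riga,Seoul}
Edges rejected before the tree was complete: 0.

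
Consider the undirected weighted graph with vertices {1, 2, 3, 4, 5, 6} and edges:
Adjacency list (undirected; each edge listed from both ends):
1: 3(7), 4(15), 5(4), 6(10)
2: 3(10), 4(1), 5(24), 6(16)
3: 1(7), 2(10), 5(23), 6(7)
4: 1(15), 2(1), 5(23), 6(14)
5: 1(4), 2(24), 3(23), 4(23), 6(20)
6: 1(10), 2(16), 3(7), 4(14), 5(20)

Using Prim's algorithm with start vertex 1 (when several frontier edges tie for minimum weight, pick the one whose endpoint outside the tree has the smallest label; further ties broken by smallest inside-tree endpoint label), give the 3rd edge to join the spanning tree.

3-6

Grow the tree from 1 using Prim:
Step 1: cheapest edge leaving the tree is 1—5 (4); add 5.
Step 2: cheapest edge leaving the tree is 1—3 (7); add 3.
Step 3: cheapest edge leaving the tree is 3—6 (7); add 6.
Step 4: cheapest edge leaving the tree is 2—3 (10); add 2.
Step 5: cheapest edge leaving the tree is 2—4 (1); add 4.
The 3rd edge added is 3—6.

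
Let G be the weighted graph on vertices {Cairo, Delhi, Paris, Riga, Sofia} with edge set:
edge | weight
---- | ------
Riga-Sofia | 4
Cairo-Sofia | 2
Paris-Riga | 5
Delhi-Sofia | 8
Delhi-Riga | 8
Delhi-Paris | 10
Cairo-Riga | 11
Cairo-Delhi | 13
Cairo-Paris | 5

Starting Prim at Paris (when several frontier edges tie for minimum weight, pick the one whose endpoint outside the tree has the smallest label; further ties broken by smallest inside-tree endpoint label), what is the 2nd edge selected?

Grow the tree from Paris using Prim:
Step 1: cheapest edge leaving the tree is Cairo-Paris (5); add Cairo.
Step 2: cheapest edge leaving the tree is Cairo-Sofia (2); add Sofia.
Step 3: cheapest edge leaving the tree is Riga-Sofia (4); add Riga.
Step 4: cheapest edge leaving the tree is Delhi-Riga (8); add Delhi.
The 2nd edge added is Cairo-Sofia.

Cairo-Sofia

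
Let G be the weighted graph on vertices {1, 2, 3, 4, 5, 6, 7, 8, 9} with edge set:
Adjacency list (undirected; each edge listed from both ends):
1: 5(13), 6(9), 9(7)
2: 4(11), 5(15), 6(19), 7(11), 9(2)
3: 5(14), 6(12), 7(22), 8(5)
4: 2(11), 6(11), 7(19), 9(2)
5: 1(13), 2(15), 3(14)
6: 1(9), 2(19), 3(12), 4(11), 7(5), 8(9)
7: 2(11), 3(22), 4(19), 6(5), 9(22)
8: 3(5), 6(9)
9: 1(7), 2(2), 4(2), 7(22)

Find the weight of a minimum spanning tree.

52

Grow the tree from 2 using Prim:
Step 1: cheapest edge leaving the tree is 2-9 (2); add 9.
Step 2: cheapest edge leaving the tree is 4-9 (2); add 4.
Step 3: cheapest edge leaving the tree is 1-9 (7); add 1.
Step 4: cheapest edge leaving the tree is 1-6 (9); add 6.
Step 5: cheapest edge leaving the tree is 6-7 (5); add 7.
Step 6: cheapest edge leaving the tree is 6-8 (9); add 8.
Step 7: cheapest edge leaving the tree is 3-8 (5); add 3.
Step 8: cheapest edge leaving the tree is 1-5 (13); add 5.
MST edges: 2-9, 4-9, 1-9, 1-6, 6-7, 6-8, 3-8, 1-5; total weight 2+2+7+9+5+9+5+13 = 52.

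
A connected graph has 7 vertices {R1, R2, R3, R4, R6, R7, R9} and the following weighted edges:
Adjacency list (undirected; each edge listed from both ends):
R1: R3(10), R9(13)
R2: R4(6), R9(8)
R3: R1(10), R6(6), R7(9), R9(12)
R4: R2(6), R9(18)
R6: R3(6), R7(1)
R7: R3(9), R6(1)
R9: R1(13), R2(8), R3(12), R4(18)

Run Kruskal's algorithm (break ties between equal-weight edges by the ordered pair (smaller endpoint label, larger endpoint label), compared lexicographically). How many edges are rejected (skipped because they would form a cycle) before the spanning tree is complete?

Sort edges by weight, then run Kruskal:
R6—R7 (1): add. Components now {R1} {R6,R7} {R9} {R2} {R3} {R4}
R2—R4 (6): add. Components now {R1} {R6,R7} {R9} {R2,R4} {R3}
R3—R6 (6): add. Components now {R1} {R3,R6,R7} {R9} {R2,R4}
R2—R9 (8): add. Components now {R1} {R3,R6,R7} {R2,R4,R9}
R3—R7 (9): skip — R7 and R3 already connected.
R1—R3 (10): add. Components now {R1,R3,R6,R7} {R2,R4,R9}
R3—R9 (12): add. Components now {R1,R2,R3,R4,R6,R7,R9}
Edges rejected before the tree was complete: 1.

1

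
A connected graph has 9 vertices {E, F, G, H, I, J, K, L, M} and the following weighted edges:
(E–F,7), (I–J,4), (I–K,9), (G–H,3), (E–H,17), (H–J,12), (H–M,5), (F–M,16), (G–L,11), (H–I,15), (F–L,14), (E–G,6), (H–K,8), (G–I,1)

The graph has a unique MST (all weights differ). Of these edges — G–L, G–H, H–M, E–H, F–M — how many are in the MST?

3

Kruskal's algorithm — process edges by increasing weight (ties by edge label):
G–I (1): add — endpoints in different components.
G–H (3): add — endpoints in different components.
I–J (4): add — endpoints in different components.
H–M (5): add — endpoints in different components.
E–G (6): add — endpoints in different components.
E–F (7): add — endpoints in different components.
H–K (8): add — endpoints in different components.
I–K (9): skip — I and K already connected.
G–L (11): add — endpoints in different components.
MST edge set: {G–I, G–H, I–J, H–M, E–G, E–F, H–K, G–L}.
Of the listed edges, {G–L, G–H, H–M} are in the MST → 3.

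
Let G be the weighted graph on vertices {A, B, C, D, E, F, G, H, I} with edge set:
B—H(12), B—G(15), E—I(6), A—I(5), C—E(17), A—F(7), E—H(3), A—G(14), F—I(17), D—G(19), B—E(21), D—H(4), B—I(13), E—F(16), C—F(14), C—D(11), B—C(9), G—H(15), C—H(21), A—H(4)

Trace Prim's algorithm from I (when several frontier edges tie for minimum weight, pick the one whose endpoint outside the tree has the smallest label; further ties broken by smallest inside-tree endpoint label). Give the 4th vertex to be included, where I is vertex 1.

Prim, starting at I.
Step 1: cheapest edge leaving the tree is A—I (5); add A.
Step 2: cheapest edge leaving the tree is A—H (4); add H.
Step 3: cheapest edge leaving the tree is E—H (3); add E.
Step 4: cheapest edge leaving the tree is D—H (4); add D.
Step 5: cheapest edge leaving the tree is A—F (7); add F.
Step 6: cheapest edge leaving the tree is C—D (11); add C.
Step 7: cheapest edge leaving the tree is B—C (9); add B.
Step 8: cheapest edge leaving the tree is A—G (14); add G.
Vertex order: I, A, H, E, D, F, C, B, G. The 4th vertex is E.

E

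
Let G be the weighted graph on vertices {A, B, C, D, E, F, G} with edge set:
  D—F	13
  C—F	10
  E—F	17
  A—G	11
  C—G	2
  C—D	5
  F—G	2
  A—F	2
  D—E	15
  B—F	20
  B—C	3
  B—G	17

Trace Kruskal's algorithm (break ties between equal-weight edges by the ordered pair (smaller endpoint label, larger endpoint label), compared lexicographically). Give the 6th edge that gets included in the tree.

Kruskal's algorithm — process edges by increasing weight (ties by edge label):
A—F (2): add — endpoints in different components.
C—G (2): add — endpoints in different components.
F—G (2): add — endpoints in different components.
B—C (3): add — endpoints in different components.
C—D (5): add — endpoints in different components.
C—F (10): skip — C and F already connected.
A—G (11): skip — A and G already connected.
D—F (13): skip — D and F already connected.
D—E (15): add — endpoints in different components.
The 6th edge added is D—E.

D-E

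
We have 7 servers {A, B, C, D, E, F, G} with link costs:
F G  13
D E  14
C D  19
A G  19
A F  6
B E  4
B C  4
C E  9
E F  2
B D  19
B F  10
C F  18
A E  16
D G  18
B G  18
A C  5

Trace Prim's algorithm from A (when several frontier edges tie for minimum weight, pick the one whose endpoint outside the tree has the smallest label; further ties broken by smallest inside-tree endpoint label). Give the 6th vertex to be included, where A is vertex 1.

G

Grow the tree from A using Prim:
Step 1: cheapest edge leaving the tree is A C (5); add C.
Step 2: cheapest edge leaving the tree is B C (4); add B.
Step 3: cheapest edge leaving the tree is B E (4); add E.
Step 4: cheapest edge leaving the tree is E F (2); add F.
Step 5: cheapest edge leaving the tree is F G (13); add G.
Step 6: cheapest edge leaving the tree is D E (14); add D.
Vertex order: A, C, B, E, F, G, D. The 6th vertex is G.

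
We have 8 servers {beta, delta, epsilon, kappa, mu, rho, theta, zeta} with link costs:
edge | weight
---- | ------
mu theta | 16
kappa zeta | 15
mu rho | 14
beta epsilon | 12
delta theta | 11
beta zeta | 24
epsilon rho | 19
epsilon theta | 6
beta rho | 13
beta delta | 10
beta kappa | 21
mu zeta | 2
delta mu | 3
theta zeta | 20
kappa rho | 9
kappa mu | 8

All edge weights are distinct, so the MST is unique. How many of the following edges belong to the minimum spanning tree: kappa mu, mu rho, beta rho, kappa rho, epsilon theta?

3

Sort edges by weight, then run Kruskal:
mu zeta (2): add — endpoints in different components.
delta mu (3): add — endpoints in different components.
epsilon theta (6): add — endpoints in different components.
kappa mu (8): add — endpoints in different components.
kappa rho (9): add — endpoints in different components.
beta delta (10): add — endpoints in different components.
delta theta (11): add — endpoints in different components.
MST edge set: {mu zeta, delta mu, epsilon theta, kappa mu, kappa rho, beta delta, delta theta}.
Of the listed edges, {kappa mu, kappa rho, epsilon theta} are in the MST → 3.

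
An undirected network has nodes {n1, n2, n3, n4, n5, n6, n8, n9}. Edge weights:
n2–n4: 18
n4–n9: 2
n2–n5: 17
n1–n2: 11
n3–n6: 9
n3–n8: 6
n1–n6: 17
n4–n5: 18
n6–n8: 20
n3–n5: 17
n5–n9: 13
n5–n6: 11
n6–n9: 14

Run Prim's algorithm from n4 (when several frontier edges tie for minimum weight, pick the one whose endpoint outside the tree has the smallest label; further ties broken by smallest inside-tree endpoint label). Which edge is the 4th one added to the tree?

n3-n6

Grow the tree from n4 using Prim:
Step 1: cheapest edge leaving the tree is n4–n9 (2); add n9.
Step 2: cheapest edge leaving the tree is n5–n9 (13); add n5.
Step 3: cheapest edge leaving the tree is n5–n6 (11); add n6.
Step 4: cheapest edge leaving the tree is n3–n6 (9); add n3.
Step 5: cheapest edge leaving the tree is n3–n8 (6); add n8.
Step 6: cheapest edge leaving the tree is n1–n6 (17); add n1.
Step 7: cheapest edge leaving the tree is n1–n2 (11); add n2.
The 4th edge added is n3–n6.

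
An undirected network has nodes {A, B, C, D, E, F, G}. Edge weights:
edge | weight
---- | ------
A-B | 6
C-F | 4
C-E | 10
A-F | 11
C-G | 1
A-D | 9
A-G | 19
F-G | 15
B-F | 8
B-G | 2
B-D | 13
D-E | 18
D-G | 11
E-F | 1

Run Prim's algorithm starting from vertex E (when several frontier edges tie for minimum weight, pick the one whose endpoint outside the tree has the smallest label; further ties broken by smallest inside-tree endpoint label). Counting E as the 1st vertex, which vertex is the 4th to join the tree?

Prim, starting at E.
Step 1: cheapest edge leaving the tree is E-F (1); add F.
Step 2: cheapest edge leaving the tree is C-F (4); add C.
Step 3: cheapest edge leaving the tree is C-G (1); add G.
Step 4: cheapest edge leaving the tree is B-G (2); add B.
Step 5: cheapest edge leaving the tree is A-B (6); add A.
Step 6: cheapest edge leaving the tree is A-D (9); add D.
Vertex order: E, F, C, G, B, A, D. The 4th vertex is G.

G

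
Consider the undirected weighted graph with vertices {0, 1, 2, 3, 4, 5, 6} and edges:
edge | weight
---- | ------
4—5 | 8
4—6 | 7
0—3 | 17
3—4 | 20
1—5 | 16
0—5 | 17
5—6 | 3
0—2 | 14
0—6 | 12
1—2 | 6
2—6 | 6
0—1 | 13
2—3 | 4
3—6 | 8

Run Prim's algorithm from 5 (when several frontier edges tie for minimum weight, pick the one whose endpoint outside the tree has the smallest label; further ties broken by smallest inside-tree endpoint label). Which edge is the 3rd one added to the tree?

2-3

Prim's algorithm from 5:
Step 1: cheapest edge leaving the tree is 5—6 (3); add 6.
Step 2: cheapest edge leaving the tree is 2—6 (6); add 2.
Step 3: cheapest edge leaving the tree is 2—3 (4); add 3.
Step 4: cheapest edge leaving the tree is 1—2 (6); add 1.
Step 5: cheapest edge leaving the tree is 4—6 (7); add 4.
Step 6: cheapest edge leaving the tree is 0—6 (12); add 0.
The 3rd edge added is 2—3.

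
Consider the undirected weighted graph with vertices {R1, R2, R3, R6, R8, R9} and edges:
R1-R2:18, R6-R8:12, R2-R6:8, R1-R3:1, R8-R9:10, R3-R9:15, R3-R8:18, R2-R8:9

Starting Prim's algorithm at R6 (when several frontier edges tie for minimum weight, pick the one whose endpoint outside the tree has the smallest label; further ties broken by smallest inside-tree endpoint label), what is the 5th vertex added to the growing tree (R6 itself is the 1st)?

Prim, starting at R6.
Step 1: cheapest edge leaving the tree is R2-R6 (8); add R2.
Step 2: cheapest edge leaving the tree is R2-R8 (9); add R8.
Step 3: cheapest edge leaving the tree is R8-R9 (10); add R9.
Step 4: cheapest edge leaving the tree is R3-R9 (15); add R3.
Step 5: cheapest edge leaving the tree is R1-R3 (1); add R1.
Vertex order: R6, R2, R8, R9, R3, R1. The 5th vertex is R3.

R3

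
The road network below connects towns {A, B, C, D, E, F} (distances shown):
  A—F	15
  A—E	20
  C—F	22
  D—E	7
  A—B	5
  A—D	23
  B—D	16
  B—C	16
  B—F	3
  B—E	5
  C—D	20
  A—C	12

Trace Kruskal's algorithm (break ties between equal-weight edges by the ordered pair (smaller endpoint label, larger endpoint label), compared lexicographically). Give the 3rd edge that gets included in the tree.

B-E

Kruskal's algorithm — process edges by increasing weight (ties by edge label):
B—F (3): add. Components now {A} {B,F} {C} {D} {E}
A—B (5): add. Components now {A,B,F} {C} {D} {E}
B—E (5): add. Components now {A,B,E,F} {C} {D}
D—E (7): add. Components now {A,B,D,E,F} {C}
A—C (12): add. Components now {A,B,C,D,E,F}
The 3rd edge added is B—E.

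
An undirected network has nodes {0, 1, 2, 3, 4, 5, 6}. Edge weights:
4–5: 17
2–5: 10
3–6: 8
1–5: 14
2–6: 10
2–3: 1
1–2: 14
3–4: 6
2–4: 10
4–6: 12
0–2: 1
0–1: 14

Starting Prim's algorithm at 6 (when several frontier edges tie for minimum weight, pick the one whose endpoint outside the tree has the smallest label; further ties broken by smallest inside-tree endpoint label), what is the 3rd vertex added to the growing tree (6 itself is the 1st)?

Prim's algorithm from 6:
Step 1: cheapest edge leaving the tree is 3–6 (8); add 3.
Step 2: cheapest edge leaving the tree is 2–3 (1); add 2.
Step 3: cheapest edge leaving the tree is 0–2 (1); add 0.
Step 4: cheapest edge leaving the tree is 3–4 (6); add 4.
Step 5: cheapest edge leaving the tree is 2–5 (10); add 5.
Step 6: cheapest edge leaving the tree is 0–1 (14); add 1.
Vertex order: 6, 3, 2, 0, 4, 5, 1. The 3rd vertex is 2.

2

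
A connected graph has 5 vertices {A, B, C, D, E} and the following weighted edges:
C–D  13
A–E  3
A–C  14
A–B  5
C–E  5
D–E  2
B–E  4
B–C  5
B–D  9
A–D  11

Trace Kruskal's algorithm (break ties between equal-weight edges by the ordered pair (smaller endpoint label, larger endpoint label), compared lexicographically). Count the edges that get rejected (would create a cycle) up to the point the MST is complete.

1

Kruskal's algorithm — process edges by increasing weight (ties by edge label):
D–E (2): add. Components now {A} {B} {C} {D,E}
A–E (3): add. Components now {A,D,E} {B} {C}
B–E (4): add. Components now {A,B,D,E} {C}
A–B (5): skip — A and B already connected.
B–C (5): add. Components now {A,B,C,D,E}
Edges rejected before the tree was complete: 1.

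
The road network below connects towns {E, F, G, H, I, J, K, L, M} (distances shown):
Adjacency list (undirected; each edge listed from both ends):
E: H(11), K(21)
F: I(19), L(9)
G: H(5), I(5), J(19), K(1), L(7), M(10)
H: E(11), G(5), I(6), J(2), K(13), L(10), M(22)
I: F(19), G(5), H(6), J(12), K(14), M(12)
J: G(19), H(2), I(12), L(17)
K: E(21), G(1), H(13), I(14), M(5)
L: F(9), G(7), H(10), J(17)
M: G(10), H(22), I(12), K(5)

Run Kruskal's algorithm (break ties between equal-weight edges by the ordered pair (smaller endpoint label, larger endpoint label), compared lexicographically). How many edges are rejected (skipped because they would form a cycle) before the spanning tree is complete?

3

Sort edges by weight, then run Kruskal:
G K (1): add — endpoints in different components.
H J (2): add — endpoints in different components.
G H (5): add — endpoints in different components.
G I (5): add — endpoints in different components.
K M (5): add — endpoints in different components.
H I (6): skip — H and I already connected.
G L (7): add — endpoints in different components.
F L (9): add — endpoints in different components.
G M (10): skip — G and M already connected.
H L (10): skip — H and L already connected.
E H (11): add — endpoints in different components.
Edges rejected before the tree was complete: 3.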